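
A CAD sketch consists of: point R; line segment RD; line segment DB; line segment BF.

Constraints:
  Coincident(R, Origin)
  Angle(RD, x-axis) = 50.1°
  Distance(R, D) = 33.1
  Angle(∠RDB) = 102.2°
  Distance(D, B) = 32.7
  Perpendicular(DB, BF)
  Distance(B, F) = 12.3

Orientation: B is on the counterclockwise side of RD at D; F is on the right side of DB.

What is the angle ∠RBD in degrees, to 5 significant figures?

39.181°

R is at the origin; RD runs at 50.1° with length 33.1, so D = 33.1·(cos 50.1°, sin 50.1°) = (21.232, 25.393). ∠RDB = 102.2°, so DB runs at 50.1° + (180° − 102.2°) = 127.90° from the x-axis; with |DB| = 32.7, B = D + 32.7·(cos 127.90°, sin 127.90°) = (1.1449, 51.196). Then cos ∠RBD = BR·BD / (|BR||BD|), giving 39.181°.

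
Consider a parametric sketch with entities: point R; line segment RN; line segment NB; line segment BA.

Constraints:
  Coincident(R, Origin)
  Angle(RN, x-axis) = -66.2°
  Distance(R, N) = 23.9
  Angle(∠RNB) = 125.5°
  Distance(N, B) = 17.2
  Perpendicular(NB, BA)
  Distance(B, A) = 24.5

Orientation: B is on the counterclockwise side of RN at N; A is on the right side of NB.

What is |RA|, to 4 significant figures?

53.83

R is at the origin; RN runs at -66.2° with length 23.9, so N = 23.9·(cos -66.2°, sin -66.2°) = (9.645, -21.87). ∠RNB = 125.5°, so NB runs at -66.2° + (180° − 125.5°) = -11.70° from the x-axis; with |NB| = 17.2, B = N + 17.2·(cos -11.70°, sin -11.70°) = (26.49, -25.36). NB is perpendicular to BA; with |BA| = 24.5 on the right of NB, A = B + 24.5·(-0.2028, -0.9792) = (21.52, -49.35). Then |RA| = |A − R| = 53.83.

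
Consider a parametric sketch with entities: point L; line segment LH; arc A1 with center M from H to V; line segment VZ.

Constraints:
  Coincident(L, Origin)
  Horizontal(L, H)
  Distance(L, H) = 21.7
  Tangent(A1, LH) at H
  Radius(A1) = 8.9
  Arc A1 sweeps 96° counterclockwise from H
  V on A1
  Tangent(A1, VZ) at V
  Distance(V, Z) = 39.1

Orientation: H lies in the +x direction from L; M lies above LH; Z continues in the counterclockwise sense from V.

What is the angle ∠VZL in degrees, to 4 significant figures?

34.51°

L is at the origin; LH is horizontal with |LH| = 21.7 and H on the +x side, so H = (21.70, 0.000). A1 meets LH tangentially, so MH is at right angles to LH, so M = H + (0, 8.9) = (21.70, 8.900). On A1, H sits at bearing -90° from M; a 96° counterclockwise sweep puts V at bearing 6°, so V = M + 8.9·(cos 6°, sin 6°) = (30.55, 9.830). The tangent condition forces MV to be normal to VZ, so VZ runs along (−sin 6°, cos 6°); with |VZ| = 39.1, Z = (26.46, 48.72). Then cos ∠VZL = ZV·ZL / (|ZV||ZL|), giving 34.51°.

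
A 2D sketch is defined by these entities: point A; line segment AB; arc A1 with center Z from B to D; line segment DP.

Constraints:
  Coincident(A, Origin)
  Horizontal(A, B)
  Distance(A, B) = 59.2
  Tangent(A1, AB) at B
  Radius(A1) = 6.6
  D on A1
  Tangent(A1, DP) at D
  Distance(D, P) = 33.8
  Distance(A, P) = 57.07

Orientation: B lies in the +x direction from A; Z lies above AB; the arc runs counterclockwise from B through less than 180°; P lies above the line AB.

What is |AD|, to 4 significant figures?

65.25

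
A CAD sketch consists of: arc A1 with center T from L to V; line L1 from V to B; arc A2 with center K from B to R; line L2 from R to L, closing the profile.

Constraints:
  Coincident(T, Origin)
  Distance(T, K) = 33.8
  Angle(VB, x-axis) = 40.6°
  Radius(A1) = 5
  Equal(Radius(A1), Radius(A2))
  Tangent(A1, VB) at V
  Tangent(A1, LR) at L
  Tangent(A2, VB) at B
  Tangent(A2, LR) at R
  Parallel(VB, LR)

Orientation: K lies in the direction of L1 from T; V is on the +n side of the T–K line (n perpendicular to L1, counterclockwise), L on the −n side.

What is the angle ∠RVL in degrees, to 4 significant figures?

73.52°

The slot axis is L1's direction at 40.6°, so u = (cos 40.6°, sin 40.6°) = (0.7593, 0.6508) and n = (−sin 40.6°, cos 40.6°) = (-0.6508, 0.7593). T is at the origin and K lies 33.8 along u from T, so K = 33.8·u = (25.66, 22.00). Tangency of A1 to both parallel lines with radius 5.0 puts V and L at T ± 5.0·n: V = (-3.254, 3.796), L = (3.254, -3.796). Equal radii place B and R the same way about K: B = K + 5.0·n = (22.41, 25.79), R = K − 5.0·n = (28.92, 18.20). Then cos ∠RVL = VR·VL / (|VR||VL|), giving 73.52°.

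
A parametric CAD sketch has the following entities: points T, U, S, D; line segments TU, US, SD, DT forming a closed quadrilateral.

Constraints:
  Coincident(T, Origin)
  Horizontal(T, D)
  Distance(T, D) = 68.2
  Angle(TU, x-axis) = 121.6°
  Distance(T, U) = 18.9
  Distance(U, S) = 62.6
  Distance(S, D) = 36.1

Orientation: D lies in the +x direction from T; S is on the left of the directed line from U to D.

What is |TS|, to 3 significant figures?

59.8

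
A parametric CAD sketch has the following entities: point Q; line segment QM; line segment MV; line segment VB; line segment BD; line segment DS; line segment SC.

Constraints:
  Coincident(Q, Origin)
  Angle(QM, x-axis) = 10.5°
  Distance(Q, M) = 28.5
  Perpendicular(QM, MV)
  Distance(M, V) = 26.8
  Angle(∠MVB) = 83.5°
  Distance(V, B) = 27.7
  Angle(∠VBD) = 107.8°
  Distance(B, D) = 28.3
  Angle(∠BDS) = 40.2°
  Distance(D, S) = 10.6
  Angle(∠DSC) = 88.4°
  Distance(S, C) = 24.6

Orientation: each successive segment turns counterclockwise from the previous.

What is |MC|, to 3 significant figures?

45.9

Q is at the origin; QM runs at 10.5° with length 28.5, so M = (28.0, 5.19). QM is perpendicular to MV, so MV runs at 100°; with |MV| = 26.8, V = (23.1, 31.5). ∠MVB = 83.5° gives VB at -163° from the x-axis; with |VB| = 27.7, B = (-3.35, 23.4). ∠VBD = 107.8° gives BD at -90.8° from the x-axis; with |BD| = 28.3, D = (-3.75, -4.85). ∠BDS = 40.2° gives DS at 49.0° from the x-axis; with |DS| = 10.6, S = (3.21, 3.15). ∠DSC = 88.4° gives SC at 141° from the x-axis; with |SC| = 24.6, C = (-15.8, 18.8). Then |MC| = |C − M| = 45.9.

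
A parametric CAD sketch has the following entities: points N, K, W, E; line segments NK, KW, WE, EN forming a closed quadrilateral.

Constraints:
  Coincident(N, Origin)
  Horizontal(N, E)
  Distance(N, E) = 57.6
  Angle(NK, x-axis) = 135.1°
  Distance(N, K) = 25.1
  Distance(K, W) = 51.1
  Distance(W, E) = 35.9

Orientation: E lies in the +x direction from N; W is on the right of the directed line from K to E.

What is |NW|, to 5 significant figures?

26.641

N is at the origin; NE is horizontal with |NE| = 57.6 and E in +x, so E = (57.6, 0). NK runs at 135.1° with |NK| = 25.1, so K = (-17.779, 17.717). W is determined by |KW| = 51.1 and |WE| = 35.9 together: it lies at the intersection of circle(K, 51.1) and circle(E, 35.9). With |KE| = 77.434, the foot of the radical line on KE is 47.256 from K and the perpendicular offset is √(51.1² − 47.256²) = 19.445. Taking the right-of-KE solution: W = (23.774, -12.024).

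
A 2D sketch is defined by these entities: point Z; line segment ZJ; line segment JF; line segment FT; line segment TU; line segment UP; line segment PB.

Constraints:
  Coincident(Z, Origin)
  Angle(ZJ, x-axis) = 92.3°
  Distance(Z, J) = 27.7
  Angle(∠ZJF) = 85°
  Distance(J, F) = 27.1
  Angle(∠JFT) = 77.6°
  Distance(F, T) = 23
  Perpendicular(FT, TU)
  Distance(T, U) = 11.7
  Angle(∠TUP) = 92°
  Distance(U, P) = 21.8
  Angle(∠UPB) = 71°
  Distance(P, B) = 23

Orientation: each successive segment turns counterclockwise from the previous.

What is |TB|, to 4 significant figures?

17.83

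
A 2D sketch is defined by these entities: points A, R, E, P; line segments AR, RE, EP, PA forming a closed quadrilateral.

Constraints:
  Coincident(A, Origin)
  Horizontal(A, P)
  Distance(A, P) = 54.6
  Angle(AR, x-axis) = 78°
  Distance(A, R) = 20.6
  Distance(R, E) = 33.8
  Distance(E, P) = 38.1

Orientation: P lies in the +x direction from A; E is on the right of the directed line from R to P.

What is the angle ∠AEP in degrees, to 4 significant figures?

132.9°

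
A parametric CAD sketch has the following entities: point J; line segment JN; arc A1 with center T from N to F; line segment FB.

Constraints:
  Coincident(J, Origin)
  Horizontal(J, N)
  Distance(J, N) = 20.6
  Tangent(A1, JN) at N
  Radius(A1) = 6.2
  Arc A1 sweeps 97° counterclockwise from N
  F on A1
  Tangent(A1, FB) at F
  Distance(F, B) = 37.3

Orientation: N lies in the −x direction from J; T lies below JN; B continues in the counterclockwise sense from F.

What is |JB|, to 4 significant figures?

49.27

J is at the origin; JN is horizontal with |JN| = 20.6 and N on the −x side, so N = (-20.60, 0.000). Since A1 is tangent to JN there, TN ⟂ JN, so T = N + (0, -6.2) = (-20.60, -6.200). On A1, N sits at bearing 90° from T; a 97° counterclockwise sweep puts F at bearing 187°, so F = T + 6.2·(cos 187°, sin 187°) = (-26.75, -6.956). Since A1 is tangent to FB there, TF ⟂ FB, so FB runs along (−sin 187°, cos 187°); with |FB| = 37.3, B = (-22.21, -43.98). Then |JB| = |B − J| = 49.27.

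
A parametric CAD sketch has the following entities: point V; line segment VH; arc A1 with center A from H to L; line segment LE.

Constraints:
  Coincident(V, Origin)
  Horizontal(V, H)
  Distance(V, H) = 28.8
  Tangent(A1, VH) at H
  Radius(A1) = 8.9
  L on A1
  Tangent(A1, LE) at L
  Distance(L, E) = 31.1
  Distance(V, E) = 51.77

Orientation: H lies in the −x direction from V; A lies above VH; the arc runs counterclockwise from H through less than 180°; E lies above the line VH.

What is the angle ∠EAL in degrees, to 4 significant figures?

74.03°

V is at the origin; V and H share the same y with |VH| = 28.8 and H on the −x side, so H = (-28.80, 0.000). Tangency of A1 to VH means the radius AH is perpendicular to VH, so A = H + (0, 8.9) = (-28.80, 8.900). Since AL ⟂ LE (tangency), |AE| = √(8.9² + 31.1²) = 32.35 regardless of where L sits on A1. So E lies on both circle(V, 51.77) and circle(A, 32.35); the above-VH intersection is E = (-31.42, 41.14). L is the foot of the tangent from E: L = (-20.47, 12.03).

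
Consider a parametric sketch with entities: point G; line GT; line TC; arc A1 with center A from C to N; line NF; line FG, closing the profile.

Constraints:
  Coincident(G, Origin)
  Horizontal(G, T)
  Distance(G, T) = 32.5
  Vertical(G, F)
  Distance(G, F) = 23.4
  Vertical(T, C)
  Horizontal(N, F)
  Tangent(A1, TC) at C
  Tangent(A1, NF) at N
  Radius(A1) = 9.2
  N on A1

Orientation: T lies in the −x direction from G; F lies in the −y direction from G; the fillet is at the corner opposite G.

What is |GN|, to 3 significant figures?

33.0

G is at the origin; G and T share the same y with |GT| = 32.5 and T on the −x side, so T = (-32.5, 0.00). G and F share the same x with |GF| = 23.4 and F on the −y side, so F = (0.00, -23.4). The virtual corner opposite G is at (-32.5, -23.4). The tangent condition forces AC to be normal to TC and since A1 is tangent to NF there, AN ⟂ NF, with radius 9.2, so the center A sits 9.2 in from both sides at A = (-23.3, -14.2). That places the tangent points at C = (-32.5, -14.2) on TC and N = (-23.3, -23.4) on NF. Then |GN| = |N − G| = 33.0.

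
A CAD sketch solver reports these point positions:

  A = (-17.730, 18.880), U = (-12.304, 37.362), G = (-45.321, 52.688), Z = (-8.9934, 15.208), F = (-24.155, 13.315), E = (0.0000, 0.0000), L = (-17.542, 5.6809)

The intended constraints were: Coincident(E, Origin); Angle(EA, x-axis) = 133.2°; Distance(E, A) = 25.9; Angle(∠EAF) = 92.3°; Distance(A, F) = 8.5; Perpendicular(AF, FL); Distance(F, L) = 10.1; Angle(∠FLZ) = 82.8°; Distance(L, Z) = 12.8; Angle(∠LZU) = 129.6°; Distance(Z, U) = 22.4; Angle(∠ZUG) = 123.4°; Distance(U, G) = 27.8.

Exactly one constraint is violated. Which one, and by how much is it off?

Distance(U, G) = 27.8 — off by 8.60.

E = (0.00, 0.00) ✓; EA at 133.2° ✓; |EA| = 25.90 ✓; ∠EAF = 92.30° ✓; |AF| = 8.500 ✓; ∠(AF, FL) = 90.00° ✓; |FL| = 10.10 ✓; ∠FLZ = 82.80° ✓; |LZ| = 12.80 ✓; ∠LZU = 129.6° ✓; |ZU| = 22.40 ✓; ∠ZUG = 123.4° ✓; |UG| = 36.40 ✗.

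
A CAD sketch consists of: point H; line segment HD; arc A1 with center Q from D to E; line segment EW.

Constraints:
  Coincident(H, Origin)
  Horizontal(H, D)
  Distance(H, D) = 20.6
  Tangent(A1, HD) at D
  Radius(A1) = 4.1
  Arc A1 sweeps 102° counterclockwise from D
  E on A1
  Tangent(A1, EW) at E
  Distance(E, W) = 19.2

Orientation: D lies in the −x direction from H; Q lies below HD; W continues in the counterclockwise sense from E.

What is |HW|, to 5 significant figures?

31.438

H is at the origin; H and D share the same y with |HD| = 20.6 and D on the −x side, so D = (-20.600, 0.0000). Tangency of A1 to HD means the radius QD is perpendicular to HD, so Q = D + (0, -4.1) = (-20.600, -4.1000). On A1, D sits at bearing 90° from Q; a 102° counterclockwise sweep puts E at bearing 192°, so E = Q + 4.1·(cos 192°, sin 192°) = (-24.610, -4.9524). A1 meets EW tangentially, so QE is at right angles to EW, so EW runs along (−sin 192°, cos 192°); with |EW| = 19.2, W = (-20.619, -23.733). Then |HW| = |W − H| = 31.438.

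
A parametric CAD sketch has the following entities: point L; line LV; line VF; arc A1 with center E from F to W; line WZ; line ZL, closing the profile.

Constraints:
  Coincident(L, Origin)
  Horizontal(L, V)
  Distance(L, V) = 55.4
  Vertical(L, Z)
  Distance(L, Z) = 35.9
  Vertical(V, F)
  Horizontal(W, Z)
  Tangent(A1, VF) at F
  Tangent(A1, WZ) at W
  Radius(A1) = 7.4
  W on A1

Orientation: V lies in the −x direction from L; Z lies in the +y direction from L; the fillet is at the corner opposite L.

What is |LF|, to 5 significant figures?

62.301

L is at the origin; L and V share the same y with |LV| = 55.4 and V on the −x side, so V = (-55.400, 0.0000). LZ is vertical with |LZ| = 35.9 and Z on the +y side, so Z = (0.0000, 35.900). The virtual corner opposite L is at (-55.400, 35.900). The tangent condition forces EF to be normal to VF and tangency of A1 to WZ means the radius EW is perpendicular to WZ, with radius 7.4, so the center E sits 7.4 in from both sides at E = (-48.000, 28.500). That places the tangent points at F = (-55.400, 28.500) on VF and W = (-48.000, 35.900) on WZ. Then |LF| = |F − L| = 62.301.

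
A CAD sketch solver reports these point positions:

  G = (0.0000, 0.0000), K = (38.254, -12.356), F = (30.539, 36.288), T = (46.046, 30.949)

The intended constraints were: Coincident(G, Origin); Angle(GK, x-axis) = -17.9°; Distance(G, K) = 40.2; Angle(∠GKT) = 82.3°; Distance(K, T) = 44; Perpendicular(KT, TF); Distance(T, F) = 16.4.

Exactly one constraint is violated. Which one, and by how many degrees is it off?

Perpendicular(KT, TF) — off by 8.80°.

G = (0.00, 0.00) ✓; GK at -17.90° ✓; |GK| = 40.20 ✓; ∠GKT = 82.30° ✓; |KT| = 44.00 ✓; ∠(KT, TF) = 81.20° ✗; |TF| = 16.40 ✓.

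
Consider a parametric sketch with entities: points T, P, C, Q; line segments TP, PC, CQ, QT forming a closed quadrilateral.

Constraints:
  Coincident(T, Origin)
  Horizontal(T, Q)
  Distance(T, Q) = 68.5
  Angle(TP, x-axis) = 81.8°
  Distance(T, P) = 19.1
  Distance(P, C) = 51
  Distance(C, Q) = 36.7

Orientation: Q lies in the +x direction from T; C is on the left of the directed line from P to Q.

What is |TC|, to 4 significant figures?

61.28

T is at the origin; TQ is horizontal with |TQ| = 68.5 and Q in +x, so Q = (68.5, 0). TP runs at 81.8° with |TP| = 19.1, so P = (2.724, 18.90). C is determined by |PC| = 51.0 and |CQ| = 36.7 together: it lies at the intersection of circle(P, 51.0) and circle(Q, 36.7). With |PQ| = 68.44, the foot of the radical line on PQ is 43.38 from P and the perpendicular offset is √(51.0² − 43.38²) = 26.81. Taking the left-of-PQ solution: C = (51.82, 32.69).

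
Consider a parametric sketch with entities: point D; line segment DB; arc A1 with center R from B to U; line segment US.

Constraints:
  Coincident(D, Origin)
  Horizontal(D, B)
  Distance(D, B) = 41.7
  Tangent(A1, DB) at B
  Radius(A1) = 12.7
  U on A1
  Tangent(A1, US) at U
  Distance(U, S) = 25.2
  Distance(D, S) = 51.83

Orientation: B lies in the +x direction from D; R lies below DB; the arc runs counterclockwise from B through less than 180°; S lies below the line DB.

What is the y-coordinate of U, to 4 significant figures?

-14.81

Checks: |RU| = 12.70 ✓; ∠(RU, US) = 90.00° ✓; |US| = 25.20 ✓; |DS| = 51.83 ✓.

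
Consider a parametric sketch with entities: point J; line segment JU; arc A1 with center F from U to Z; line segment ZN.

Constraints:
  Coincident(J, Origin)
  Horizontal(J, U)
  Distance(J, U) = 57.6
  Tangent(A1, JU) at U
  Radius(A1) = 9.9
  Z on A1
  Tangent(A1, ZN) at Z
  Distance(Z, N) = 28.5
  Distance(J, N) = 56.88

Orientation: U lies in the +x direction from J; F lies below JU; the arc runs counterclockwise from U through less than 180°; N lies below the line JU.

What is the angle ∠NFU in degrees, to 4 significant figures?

152.2°

J is at the origin; J and U share the same y with |JU| = 57.6 and U on the +x side, so U = (57.60, 0.000). Since A1 is tangent to JU there, FU ⟂ JU, so F = U + (0, -9.9) = (57.60, -9.900). Since FZ ⟂ ZN (tangency), |FN| = √(9.9² + 28.5²) = 30.17 regardless of where Z sits on A1. So N lies on both circle(J, 56.88) and circle(F, 30.17); the below-JU intersection is N = (43.54, -36.60). Z is the foot of the tangent from N: Z = (47.81, -8.417).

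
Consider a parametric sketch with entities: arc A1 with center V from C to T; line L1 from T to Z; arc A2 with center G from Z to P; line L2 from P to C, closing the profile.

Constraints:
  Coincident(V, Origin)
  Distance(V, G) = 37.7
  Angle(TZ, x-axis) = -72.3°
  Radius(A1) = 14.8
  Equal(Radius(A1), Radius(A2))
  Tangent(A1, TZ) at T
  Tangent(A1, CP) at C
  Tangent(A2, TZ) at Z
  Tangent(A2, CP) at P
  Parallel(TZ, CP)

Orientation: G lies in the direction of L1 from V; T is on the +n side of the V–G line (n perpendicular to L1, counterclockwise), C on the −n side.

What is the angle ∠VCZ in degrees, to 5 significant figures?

51.863°

The slot axis is L1's direction at -72.3°, so u = (cos -72.3°, sin -72.3°) = (0.30403, -0.95266) and n = (−sin -72.3°, cos -72.3°) = (0.95266, 0.30403). V is at the origin and G lies 37.7 along u from V, so G = 37.7·u = (11.462, -35.915). Tangency of A1 to both parallel lines with radius 14.8 puts T and C at V ± 14.8·n: T = (14.099, 4.4997), C = (-14.099, -4.4997). Equal radii place Z and P the same way about G: Z = G + 14.8·n = (25.561, -31.416), P = G − 14.8·n = (-2.6373, -40.415). Then cos ∠VCZ = CV·CZ / (|CV||CZ|), giving 51.863°.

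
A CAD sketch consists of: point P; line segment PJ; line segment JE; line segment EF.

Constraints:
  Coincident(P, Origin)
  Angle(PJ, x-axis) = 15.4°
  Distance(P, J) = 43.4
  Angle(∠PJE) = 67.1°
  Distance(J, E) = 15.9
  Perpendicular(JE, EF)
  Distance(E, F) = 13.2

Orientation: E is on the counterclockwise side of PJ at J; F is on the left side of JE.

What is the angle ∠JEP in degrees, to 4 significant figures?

91.42°

P is at the origin; PJ runs at 15.4° with length 43.4, so J = 43.4·(cos 15.4°, sin 15.4°) = (41.84, 11.53). ∠PJE = 67.1°, so JE runs at 15.4° + (180° − 67.1°) = 128.3° from the x-axis; with |JE| = 15.9, E = J + 15.9·(cos 128.3°, sin 128.3°) = (31.99, 24.00). Then cos ∠JEP = EJ·EP / (|EJ||EP|), giving 91.42°.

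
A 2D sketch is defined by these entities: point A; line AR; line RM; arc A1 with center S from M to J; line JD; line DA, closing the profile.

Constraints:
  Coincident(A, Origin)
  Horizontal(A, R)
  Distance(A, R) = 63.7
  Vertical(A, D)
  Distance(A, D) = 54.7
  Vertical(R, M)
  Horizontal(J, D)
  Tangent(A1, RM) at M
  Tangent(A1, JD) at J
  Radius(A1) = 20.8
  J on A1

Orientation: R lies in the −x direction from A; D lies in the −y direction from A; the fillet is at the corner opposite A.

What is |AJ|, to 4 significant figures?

69.52

A is at the origin; A and R share the same y with |AR| = 63.7 and R on the −x side, so R = (-63.70, 0.000). A and D share the same x with |AD| = 54.7 and D on the −y side, so D = (0.000, -54.70). The virtual corner opposite A is at (-63.70, -54.70). A1 meets RM tangentially, so SM is at right angles to RM and since A1 is tangent to JD there, SJ ⟂ JD, with radius 20.8, so the center S sits 20.8 in from both sides at S = (-42.90, -33.90). That places the tangent points at M = (-63.70, -33.90) on RM and J = (-42.90, -54.70) on JD. Then |AJ| = |J − A| = 69.52.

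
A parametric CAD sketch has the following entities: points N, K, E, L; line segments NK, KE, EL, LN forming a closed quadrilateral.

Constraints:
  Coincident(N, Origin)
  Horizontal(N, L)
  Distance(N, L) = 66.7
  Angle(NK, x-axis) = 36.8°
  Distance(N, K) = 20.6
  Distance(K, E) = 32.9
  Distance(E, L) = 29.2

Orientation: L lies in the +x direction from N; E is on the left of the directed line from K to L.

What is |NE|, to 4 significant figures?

52.79

Checks: |KE| = 32.90 ✓; |EL| = 29.20 ✓.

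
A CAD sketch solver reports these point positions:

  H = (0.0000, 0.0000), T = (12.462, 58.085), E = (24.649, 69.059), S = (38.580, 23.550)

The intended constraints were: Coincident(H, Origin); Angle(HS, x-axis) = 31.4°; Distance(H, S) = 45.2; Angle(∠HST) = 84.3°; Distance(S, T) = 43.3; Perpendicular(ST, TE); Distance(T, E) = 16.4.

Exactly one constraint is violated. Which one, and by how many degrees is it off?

Perpendicular(ST, TE) — off by 4.90°.

H = (0.00, 0.00) ✓; HS at 31.40° ✓; |HS| = 45.20 ✓; ∠HST = 84.30° ✓; |ST| = 43.30 ✓; ∠(ST, TE) = 85.10° ✗; |TE| = 16.40 ✓.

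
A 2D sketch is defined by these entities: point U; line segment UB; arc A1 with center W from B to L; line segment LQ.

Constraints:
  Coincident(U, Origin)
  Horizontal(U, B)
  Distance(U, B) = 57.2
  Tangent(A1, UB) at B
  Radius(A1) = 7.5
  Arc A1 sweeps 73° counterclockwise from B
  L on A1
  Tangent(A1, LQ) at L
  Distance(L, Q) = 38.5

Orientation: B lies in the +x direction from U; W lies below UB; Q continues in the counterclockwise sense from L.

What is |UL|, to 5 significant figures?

50.308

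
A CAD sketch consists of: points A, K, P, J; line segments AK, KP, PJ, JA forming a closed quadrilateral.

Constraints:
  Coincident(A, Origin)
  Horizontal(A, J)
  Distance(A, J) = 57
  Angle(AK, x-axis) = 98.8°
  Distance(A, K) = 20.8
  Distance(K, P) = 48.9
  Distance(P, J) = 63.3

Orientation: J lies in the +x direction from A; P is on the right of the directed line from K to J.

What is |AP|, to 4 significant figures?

28.22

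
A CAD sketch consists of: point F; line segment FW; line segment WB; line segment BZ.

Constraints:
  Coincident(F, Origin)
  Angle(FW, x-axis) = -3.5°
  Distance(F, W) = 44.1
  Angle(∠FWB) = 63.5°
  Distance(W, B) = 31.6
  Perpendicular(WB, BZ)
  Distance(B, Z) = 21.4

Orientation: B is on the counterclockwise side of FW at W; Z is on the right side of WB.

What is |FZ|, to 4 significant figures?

62.02

F is at the origin; FW runs at -3.5° with length 44.1, so W = 44.1·(cos -3.5°, sin -3.5°) = (44.02, -2.692). ∠FWB = 63.5°, so WB runs at -3.5° + (180° − 63.5°) = 113.0° from the x-axis; with |WB| = 31.6, B = W + 31.6·(cos 113.0°, sin 113.0°) = (31.67, 26.40). WB is perpendicular to BZ; with |BZ| = 21.4 on the right of WB, Z = B + 21.4·(0.9205, 0.3907) = (51.37, 34.76). Then |FZ| = |Z − F| = 62.02.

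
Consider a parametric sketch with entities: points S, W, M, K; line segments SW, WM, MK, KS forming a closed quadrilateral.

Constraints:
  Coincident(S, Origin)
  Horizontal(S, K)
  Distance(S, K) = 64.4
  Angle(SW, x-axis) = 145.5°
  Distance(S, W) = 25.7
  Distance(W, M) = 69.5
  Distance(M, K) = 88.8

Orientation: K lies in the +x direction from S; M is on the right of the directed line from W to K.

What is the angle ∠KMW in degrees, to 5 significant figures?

65.187°

S is at the origin; SK is horizontal with |SK| = 64.4 and K in +x, so K = (64.4, 0). SW runs at 145.5° with |SW| = 25.7, so W = (-21.180, 14.557). M is determined by |WM| = 69.5 and |MK| = 88.8 together: it lies at the intersection of circle(W, 69.5) and circle(K, 88.8). With |WK| = 86.809, the foot of the radical line on WK is 25.807 from W and the perpendicular offset is √(69.5² − 25.807²) = 64.531. Taking the right-of-WK solution: M = (-6.5589, -53.388).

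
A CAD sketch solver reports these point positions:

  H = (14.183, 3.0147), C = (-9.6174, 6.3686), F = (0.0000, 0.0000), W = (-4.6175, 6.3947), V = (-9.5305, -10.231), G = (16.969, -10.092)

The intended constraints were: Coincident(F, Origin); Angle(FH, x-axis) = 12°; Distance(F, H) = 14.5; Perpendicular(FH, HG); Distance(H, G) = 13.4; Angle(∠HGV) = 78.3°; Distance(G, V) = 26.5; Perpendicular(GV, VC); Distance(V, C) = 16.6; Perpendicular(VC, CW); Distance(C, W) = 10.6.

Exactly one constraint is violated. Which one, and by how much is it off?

Distance(C, W) = 10.6 — off by 5.60.

F = (0.00, 0.00) ✓; FH at 12.00° ✓; |FH| = 14.50 ✓; ∠(FH, HG) = 90.00° ✓; |HG| = 13.40 ✓; ∠HGV = 78.30° ✓; |GV| = 26.50 ✓; ∠(GV, VC) = 90.00° ✓; |VC| = 16.60 ✓; ∠(VC, CW) = 90.00° ✓; |CW| = 5.000 ✗.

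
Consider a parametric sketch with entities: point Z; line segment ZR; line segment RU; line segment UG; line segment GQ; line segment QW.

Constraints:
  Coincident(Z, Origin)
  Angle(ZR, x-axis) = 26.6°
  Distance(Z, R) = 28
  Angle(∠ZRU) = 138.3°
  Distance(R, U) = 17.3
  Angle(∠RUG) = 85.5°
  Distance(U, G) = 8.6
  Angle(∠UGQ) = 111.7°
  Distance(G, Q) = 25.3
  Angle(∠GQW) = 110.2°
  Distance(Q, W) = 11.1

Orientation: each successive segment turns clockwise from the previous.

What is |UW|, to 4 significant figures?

32.40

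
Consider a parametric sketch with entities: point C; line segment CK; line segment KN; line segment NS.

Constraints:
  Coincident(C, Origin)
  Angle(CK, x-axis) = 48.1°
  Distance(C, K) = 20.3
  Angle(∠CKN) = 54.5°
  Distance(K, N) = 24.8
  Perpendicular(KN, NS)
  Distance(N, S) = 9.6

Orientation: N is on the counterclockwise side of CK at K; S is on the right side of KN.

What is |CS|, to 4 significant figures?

29.19

∠CKN = 54.5°, so KN runs at 48.1° + (180° − 54.5°) = 173.6° from the x-axis; with |KN| = 24.8, N = K + 24.8·(cos 173.6°, sin 173.6°) = (-11.09, 17.87). KN ⟂ NS; with |NS| = 9.6 on the right of KN, S = N + 9.6·(0.1115, 0.9938) = (-10.02, 27.41). Then |CS| = |S − C| = 29.19.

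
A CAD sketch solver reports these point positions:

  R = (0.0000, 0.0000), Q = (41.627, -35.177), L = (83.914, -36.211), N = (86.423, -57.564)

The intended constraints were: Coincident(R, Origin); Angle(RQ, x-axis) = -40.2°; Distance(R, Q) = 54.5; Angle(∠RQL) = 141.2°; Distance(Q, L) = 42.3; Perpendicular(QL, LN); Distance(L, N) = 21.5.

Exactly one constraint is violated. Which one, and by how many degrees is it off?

Perpendicular(QL, LN) — off by 8.10°.

R = (0.00, 0.00) ✓; RQ at -40.20° ✓; |RQ| = 54.50 ✓; ∠RQL = 141.2° ✓; |QL| = 42.30 ✓; ∠(QL, LN) = 81.90° ✗; |LN| = 21.50 ✓.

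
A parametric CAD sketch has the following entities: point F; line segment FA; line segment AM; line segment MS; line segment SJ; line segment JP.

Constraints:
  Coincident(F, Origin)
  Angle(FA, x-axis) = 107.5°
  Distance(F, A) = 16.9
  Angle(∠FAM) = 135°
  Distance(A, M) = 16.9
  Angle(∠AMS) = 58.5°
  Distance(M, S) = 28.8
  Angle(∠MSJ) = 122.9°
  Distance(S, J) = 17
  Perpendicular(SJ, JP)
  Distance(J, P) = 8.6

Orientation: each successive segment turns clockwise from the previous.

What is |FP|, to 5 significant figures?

5.5812

F is at the origin; FA runs at 107.5° with length 16.9, so A = (-5.0819, 16.118). ∠FAM = 135.0° gives AM at 62.500° from the x-axis; with |AM| = 16.9, M = (2.7216, 31.108). ∠AMS = 58.5° gives MS at -59.000° from the x-axis; with |MS| = 28.8, S = (17.555, 6.4219). ∠MSJ = 122.9° gives SJ at -116.10° from the x-axis; with |SJ| = 17.0, J = (10.076, -8.8446). The perpendicularity gives JP at right angles to SJ, so JP runs at 153.90°; with |JP| = 8.6, P = (2.3527, -5.0611). Then |FP| = |P − F| = 5.5812.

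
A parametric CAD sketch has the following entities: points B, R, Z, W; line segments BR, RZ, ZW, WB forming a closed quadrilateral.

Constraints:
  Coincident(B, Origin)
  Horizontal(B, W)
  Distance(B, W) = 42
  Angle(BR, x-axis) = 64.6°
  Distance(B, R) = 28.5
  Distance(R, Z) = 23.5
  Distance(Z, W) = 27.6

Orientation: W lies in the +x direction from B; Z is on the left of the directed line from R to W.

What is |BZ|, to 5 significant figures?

44.681

B is at the origin; B and W share the same y with |BW| = 42.0 and W in +x, so W = (42.0, 0). BR runs at 64.6° with |BR| = 28.5, so R = (12.225, 25.745). Z is determined by |RZ| = 23.5 and |ZW| = 27.6 together: it lies at the intersection of circle(R, 23.5) and circle(W, 27.6). With |RW| = 39.362, the foot of the radical line on RW is 17.020 from R and the perpendicular offset is √(23.5² − 17.020²) = 16.204. Taking the left-of-RW solution: Z = (35.698, 26.871).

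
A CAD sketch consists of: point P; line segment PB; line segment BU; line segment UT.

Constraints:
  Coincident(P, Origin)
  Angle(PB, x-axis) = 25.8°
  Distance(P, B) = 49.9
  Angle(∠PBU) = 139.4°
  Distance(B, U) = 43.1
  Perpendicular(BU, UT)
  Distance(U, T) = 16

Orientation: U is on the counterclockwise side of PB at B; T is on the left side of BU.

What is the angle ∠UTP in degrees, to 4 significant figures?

101.5°

P is at the origin; PB runs at 25.8° with length 49.9, so B = 49.9·(cos 25.8°, sin 25.8°) = (44.93, 21.72). ∠PBU = 139.4°, so BU runs at 25.8° + (180° − 139.4°) = 66.40° from the x-axis; with |BU| = 43.1, U = B + 43.1·(cos 66.40°, sin 66.40°) = (62.18, 61.21). The perpendicularity gives UT at right angles to BU; with |UT| = 16.0 on the left of BU, T = U + 16.0·(-0.9164, 0.4003) = (47.52, 67.62). Then cos ∠UTP = TU·TP / (|TU||TP|), giving 101.5°.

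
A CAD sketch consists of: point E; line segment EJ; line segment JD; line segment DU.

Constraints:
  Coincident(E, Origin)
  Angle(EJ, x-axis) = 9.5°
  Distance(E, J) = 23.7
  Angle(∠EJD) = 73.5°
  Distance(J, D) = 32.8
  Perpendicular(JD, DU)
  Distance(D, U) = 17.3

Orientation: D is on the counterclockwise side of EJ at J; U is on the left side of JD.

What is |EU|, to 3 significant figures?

26.6

E is at the origin; EJ runs at 9.5° with length 23.7, so J = 23.7·(cos 9.5°, sin 9.5°) = (23.4, 3.91). ∠EJD = 73.5°, so JD runs at 9.5° + (180° − 73.5°) = 116° from the x-axis; with |JD| = 32.8, D = J + 32.8·(cos 116°, sin 116°) = (9.00, 33.4). JD ⟂ DU; with |DU| = 17.3 on the left of JD, U = D + 17.3·(-0.899, -0.438) = (-6.55, 25.8). Then |EU| = |U − E| = 26.6.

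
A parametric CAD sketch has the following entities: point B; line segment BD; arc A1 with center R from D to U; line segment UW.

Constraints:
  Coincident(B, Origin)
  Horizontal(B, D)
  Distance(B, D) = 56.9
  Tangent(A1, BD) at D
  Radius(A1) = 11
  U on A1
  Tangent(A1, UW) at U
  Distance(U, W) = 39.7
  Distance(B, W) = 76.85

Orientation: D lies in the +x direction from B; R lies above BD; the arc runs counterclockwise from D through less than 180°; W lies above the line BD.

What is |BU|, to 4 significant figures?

68.92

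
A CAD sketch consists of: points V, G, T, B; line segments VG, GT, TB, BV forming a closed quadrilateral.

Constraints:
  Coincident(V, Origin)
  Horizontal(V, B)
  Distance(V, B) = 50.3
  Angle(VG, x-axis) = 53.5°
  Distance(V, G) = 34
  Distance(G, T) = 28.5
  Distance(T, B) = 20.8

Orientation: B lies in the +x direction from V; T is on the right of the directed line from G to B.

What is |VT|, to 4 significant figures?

29.51

Checks: |GT| = 28.50 ✓; |TB| = 20.80 ✓.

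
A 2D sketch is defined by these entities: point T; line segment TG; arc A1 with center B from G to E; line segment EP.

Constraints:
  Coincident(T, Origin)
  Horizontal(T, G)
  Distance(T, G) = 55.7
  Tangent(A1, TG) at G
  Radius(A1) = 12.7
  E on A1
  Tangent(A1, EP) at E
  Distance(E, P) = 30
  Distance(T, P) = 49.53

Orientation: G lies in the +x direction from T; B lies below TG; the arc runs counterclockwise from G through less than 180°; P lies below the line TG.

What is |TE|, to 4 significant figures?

44.56

Checks: |BE| = 12.70 ✓; ∠(BE, EP) = 90.00° ✓; |EP| = 30.00 ✓; |TP| = 49.53 ✓.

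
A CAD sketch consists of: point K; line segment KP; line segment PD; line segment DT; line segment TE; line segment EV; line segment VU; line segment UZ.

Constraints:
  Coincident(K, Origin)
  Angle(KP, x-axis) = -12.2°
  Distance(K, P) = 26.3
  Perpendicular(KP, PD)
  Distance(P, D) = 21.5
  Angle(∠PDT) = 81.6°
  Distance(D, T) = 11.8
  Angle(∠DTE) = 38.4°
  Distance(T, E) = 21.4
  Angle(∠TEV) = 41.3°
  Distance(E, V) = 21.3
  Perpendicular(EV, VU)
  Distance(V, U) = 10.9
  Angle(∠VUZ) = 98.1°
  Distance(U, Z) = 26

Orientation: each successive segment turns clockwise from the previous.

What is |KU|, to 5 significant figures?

30.325

K is at the origin; KP runs at -12.2° with length 26.3, so P = (25.706, -5.5578). KP ⟂ PD, so PD runs at -102.20°; with |PD| = 21.5, D = (21.163, -26.572). ∠PDT = 81.6° gives DT at 159.40° from the x-axis; with |DT| = 11.8, T = (10.117, -22.421). ∠DTE = 38.4° gives TE at 17.800° from the x-axis; with |TE| = 21.4, E = (30.493, -15.879). ∠TEV = 41.3° gives EV at -120.90° from the x-axis; with |EV| = 21.3, V = (19.554, -34.155). EV ⟂ VU, so VU runs at 149.10°; with |VU| = 10.9, U = (10.201, -28.558). Then |KU| = |U − K| = 30.325.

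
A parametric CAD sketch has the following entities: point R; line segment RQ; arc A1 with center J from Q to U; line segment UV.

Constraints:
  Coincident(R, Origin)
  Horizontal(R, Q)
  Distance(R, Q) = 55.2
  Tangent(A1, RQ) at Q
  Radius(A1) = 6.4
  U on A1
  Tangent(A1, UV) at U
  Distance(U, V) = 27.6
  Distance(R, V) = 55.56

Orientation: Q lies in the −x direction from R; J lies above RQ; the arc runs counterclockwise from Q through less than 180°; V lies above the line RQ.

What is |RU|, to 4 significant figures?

49.17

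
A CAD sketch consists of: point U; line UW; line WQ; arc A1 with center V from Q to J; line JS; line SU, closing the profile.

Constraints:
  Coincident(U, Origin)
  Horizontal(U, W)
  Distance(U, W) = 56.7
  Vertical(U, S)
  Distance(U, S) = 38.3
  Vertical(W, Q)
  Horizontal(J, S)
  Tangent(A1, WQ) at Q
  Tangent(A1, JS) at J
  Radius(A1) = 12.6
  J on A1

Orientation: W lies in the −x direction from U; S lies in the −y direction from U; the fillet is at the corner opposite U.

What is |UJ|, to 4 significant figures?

58.41

The virtual corner opposite U is at (-56.70, -38.30). Tangency of A1 to WQ means the radius VQ is perpendicular to WQ and A1 meets JS tangentially, so VJ is at right angles to JS, with radius 12.6, so the center V sits 12.6 in from both sides at V = (-44.10, -25.70). That places the tangent points at Q = (-56.70, -25.70) on WQ and J = (-44.10, -38.30) on JS. Then |UJ| = |J − U| = 58.41.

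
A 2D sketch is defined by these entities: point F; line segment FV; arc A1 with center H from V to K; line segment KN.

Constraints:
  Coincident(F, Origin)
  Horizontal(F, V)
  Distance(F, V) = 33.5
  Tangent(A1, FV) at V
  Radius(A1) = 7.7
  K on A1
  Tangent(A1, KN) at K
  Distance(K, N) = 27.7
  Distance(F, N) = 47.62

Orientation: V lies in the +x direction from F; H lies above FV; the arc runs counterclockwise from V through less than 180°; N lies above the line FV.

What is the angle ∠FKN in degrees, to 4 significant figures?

83.47°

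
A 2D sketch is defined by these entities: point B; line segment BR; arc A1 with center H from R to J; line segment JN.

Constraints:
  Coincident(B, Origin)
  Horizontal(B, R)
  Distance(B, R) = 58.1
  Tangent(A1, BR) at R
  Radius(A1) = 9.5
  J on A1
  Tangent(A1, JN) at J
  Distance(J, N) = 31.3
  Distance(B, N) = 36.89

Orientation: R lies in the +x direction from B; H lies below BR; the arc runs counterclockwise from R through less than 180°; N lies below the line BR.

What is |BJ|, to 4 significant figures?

51.79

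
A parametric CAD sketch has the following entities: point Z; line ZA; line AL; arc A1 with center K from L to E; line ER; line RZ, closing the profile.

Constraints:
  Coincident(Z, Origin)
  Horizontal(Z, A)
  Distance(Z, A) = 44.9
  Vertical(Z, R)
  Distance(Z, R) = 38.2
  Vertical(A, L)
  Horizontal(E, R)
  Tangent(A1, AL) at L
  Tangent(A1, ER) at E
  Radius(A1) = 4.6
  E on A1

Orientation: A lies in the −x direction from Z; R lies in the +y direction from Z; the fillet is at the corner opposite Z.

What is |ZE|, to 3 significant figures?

55.5

Z is at the origin; ZA is horizontal with |ZA| = 44.9 and A on the −x side, so A = (-44.9, 0.00). ZR is vertical with |ZR| = 38.2 and R on the +y side, so R = (0.00, 38.2). The virtual corner opposite Z is at (-44.9, 38.2). A1 meets AL tangentially, so KL is at right angles to AL and A1 meets ER tangentially, so KE is at right angles to ER, with radius 4.6, so the center K sits 4.6 in from both sides at K = (-40.3, 33.6). That places the tangent points at L = (-44.9, 33.6) on AL and E = (-40.3, 38.2) on ER. Then |ZE| = |E − Z| = 55.5.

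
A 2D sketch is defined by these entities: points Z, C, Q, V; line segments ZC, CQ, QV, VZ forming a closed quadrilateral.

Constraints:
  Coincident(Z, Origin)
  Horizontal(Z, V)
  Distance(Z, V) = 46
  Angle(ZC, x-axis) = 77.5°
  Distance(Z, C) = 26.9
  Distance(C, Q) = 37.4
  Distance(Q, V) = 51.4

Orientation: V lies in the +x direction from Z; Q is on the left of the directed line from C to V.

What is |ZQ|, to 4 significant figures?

60.92

Checks: |CQ| = 37.40 ✓; |QV| = 51.40 ✓.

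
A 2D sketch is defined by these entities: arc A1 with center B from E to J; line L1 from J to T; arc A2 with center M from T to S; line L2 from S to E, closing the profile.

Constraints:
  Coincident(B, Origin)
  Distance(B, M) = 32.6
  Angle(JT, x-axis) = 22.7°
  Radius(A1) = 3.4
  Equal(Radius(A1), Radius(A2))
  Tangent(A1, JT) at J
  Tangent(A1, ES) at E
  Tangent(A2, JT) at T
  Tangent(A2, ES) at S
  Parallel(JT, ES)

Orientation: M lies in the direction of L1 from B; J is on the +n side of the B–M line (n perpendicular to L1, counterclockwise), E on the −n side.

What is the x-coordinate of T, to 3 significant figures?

28.8

Tangency of A1 to both parallel lines with radius 3.4 puts J and E at B ± 3.4·n: J = (-1.31, 3.14), E = (1.31, -3.14). Equal radii place T and S the same way about M: T = M + 3.4·n = (28.8, 15.7), S = M − 3.4·n = (31.4, 9.44). So T.x = 28.8.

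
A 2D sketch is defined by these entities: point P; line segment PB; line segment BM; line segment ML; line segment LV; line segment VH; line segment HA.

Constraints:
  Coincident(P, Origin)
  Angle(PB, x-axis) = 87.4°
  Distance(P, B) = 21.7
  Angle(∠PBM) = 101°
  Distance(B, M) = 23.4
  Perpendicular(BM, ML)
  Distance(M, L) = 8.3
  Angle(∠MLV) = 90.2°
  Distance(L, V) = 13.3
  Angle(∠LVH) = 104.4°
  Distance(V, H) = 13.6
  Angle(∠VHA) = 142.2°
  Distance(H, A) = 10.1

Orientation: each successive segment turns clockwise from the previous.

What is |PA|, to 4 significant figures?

38.36

∠LVH = 104.4° gives VH at 113.0° from the x-axis; with |VH| = 13.6, H = (6.881, 27.42). ∠VHA = 142.2° gives HA at 75.20° from the x-axis; with |HA| = 10.1, A = (9.461, 37.18). Then |PA| = |A − P| = 38.36.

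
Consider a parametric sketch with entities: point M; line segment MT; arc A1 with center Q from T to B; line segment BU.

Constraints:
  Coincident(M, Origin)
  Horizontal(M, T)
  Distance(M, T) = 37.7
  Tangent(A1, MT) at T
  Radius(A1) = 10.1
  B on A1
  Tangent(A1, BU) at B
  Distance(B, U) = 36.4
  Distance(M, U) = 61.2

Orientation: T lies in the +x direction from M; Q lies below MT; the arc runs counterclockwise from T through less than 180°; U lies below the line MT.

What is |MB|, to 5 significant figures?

30.832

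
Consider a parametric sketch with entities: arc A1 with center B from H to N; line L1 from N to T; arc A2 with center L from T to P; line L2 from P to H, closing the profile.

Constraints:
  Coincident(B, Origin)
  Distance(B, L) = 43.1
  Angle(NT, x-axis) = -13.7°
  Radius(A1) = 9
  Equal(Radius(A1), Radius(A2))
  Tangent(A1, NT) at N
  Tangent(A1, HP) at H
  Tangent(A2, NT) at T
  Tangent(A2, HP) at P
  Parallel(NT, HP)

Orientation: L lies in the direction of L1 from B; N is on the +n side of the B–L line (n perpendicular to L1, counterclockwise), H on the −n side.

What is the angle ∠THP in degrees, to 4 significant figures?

22.67°

The slot axis is L1's direction at -13.7°, so u = (cos -13.7°, sin -13.7°) = (0.9715, -0.2368) and n = (−sin -13.7°, cos -13.7°) = (0.2368, 0.9715). B is at the origin and L lies 43.1 along u from B, so L = 43.1·u = (41.87, -10.21). Tangency of A1 to both parallel lines with radius 9.0 puts N and H at B ± 9.0·n: N = (2.132, 8.744), H = (-2.132, -8.744). Equal radii place T and P the same way about L: T = L + 9.0·n = (44.01, -1.464), P = L − 9.0·n = (39.74, -18.95). Then cos ∠THP = HT·HP / (|HT||HP|), giving 22.67°.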